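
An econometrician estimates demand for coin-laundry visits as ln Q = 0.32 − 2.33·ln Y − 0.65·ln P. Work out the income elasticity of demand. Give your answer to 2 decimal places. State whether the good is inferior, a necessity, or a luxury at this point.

In a log-linear demand, the coefficient on ln Y is the income elasticity.
So η = -2.33.
η < 0 ⇒ inferior good.

-2.33 (inferior good)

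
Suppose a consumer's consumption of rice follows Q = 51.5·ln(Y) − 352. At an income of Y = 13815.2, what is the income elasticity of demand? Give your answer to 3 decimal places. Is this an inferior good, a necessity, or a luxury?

0.371 (necessity)

At Y = 13815.2: Q = 138.977.
dQ/dY = 51.5/Y = 0.00372778 at this income.
η = (dQ/dY)·(Y/Q) = 0.00372778 × (13815.2/138.977) = 0.371.
Since 0 < η < 1, the good is a necessity.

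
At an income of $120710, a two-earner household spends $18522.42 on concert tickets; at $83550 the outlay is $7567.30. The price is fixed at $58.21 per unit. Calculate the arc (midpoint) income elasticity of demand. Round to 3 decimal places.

With a constant price, Q₁ = 18522.42/58.21 = 318.200 and Q₂ = 7567.30/58.21 = 130.000 (equivalently, work directly with expenditure since P cancels).
Midpoint %ΔQ = (7567.30 − 18522.42)/13044.86 = -0.83980; midpoint %ΔI = (83550 − 120710)/102130 = -0.36385.
η = -0.83980 / -0.36385 = 2.308.

2.308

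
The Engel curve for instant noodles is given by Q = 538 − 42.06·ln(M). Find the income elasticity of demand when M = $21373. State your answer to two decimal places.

At M = 21373: Q = 118.667.
dQ/dM = -42.06/M = -0.0019679 at this income.
η = (dQ/dM)·(M/Q) = -0.0019679 × (21373/118.667) = -0.35.

-0.35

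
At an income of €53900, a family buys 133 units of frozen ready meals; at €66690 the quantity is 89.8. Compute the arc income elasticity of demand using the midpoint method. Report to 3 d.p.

-1.828

ΔQ = 89.8 − 133 = -43.2; midpoint Q̄ = (133 + 89.8)/2 = 111.4.
ΔI = 66690 − 53900 = 12790; midpoint Ī = (53900 + 66690)/2 = 60295.
η = (ΔQ/Q̄) ÷ (ΔI/Ī) = (-43.2/111.4) ÷ (12790/60295) = -1.828.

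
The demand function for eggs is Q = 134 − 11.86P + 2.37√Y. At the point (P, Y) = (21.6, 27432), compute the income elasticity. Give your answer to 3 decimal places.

At P = 21.6, Y = 27432: Q = 270.358.
Holding P constant, ∂Q/∂Y = 2.37/(2√Y) = 0.00715467.
η_Y = (∂Q/∂Y)·(Y/Q) = 0.00715467 × (27432/270.358) = 0.726.

0.726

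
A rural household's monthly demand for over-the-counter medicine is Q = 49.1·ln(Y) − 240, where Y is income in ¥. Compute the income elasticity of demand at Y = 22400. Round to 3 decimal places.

0.195

At Y = 22400: Q = 251.826.
dQ/dY = 49.1/Y = 0.00219196 at this income.
η = (dQ/dY)·(Y/Q) = 0.00219196 × (22400/251.826) = 0.195.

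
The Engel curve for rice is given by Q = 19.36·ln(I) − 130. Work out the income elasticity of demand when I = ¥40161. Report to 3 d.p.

0.257

At I = 40161: Q = 75.229.
dQ/dI = 19.36/I = 0.00048206 at this income.
η = (dQ/dI)·(I/Q) = 0.00048206 × (40161/75.229) = 0.257.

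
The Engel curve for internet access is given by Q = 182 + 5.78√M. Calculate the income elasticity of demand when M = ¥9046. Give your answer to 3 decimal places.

At M = 9046: Q = 731.738.
dQ/dM = 5.78/(2√M) = 0.0303857 at this income.
η = (dQ/dM)·(M/Q) = 0.0303857 × (9046/731.738) = 0.376.

0.376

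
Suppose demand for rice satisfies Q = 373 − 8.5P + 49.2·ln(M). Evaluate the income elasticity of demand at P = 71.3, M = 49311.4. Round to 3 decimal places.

At P = 71.3, M = 49311.4: Q = 298.601.
Holding P constant, ∂Q/∂M = 49.2/M = 0.000997741.
η_M = (∂Q/∂M)·(M/Q) = 0.000997741 × (49311.4/298.601) = 0.165.

0.165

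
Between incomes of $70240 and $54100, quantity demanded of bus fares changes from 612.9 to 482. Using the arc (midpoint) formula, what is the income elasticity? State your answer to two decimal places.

0.92

ΔQ = 482 − 612.9 = -130.9; midpoint Q̄ = (612.9 + 482)/2 = 547.45.
ΔI = 54100 − 70240 = -16140; midpoint Ī = (70240 + 54100)/2 = 62170.
η = (ΔQ/Q̄) ÷ (ΔI/Ī) = (-130.9/547.45) ÷ (-16140/62170) = 0.92.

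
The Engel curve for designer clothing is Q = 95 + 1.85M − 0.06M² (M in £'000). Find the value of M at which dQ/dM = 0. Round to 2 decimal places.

dQ/dM = 1.85 − 0.12M.
The good is inferior where dQ/dM < 0. Setting dQ/dM = 0 gives M = 1.85 / 0.12 = 15.42.

15.42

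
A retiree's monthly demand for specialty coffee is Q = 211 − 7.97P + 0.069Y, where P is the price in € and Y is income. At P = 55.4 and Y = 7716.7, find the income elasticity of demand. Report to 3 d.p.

At P = 55.4, Y = 7716.7: Q = 301.914.
Holding P constant, ∂Q/∂Y = 0.069.
η_Y = (∂Q/∂Y)·(Y/Q) = 0.069 × (7716.7/301.914) = 1.764.

1.764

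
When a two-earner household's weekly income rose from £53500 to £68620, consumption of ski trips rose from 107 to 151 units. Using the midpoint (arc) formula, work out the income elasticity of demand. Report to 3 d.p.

ΔQ = 151 − 107 = 44; midpoint Q̄ = (107 + 151)/2 = 129.
ΔI = 68620 − 53500 = 15120; midpoint Ī = (53500 + 68620)/2 = 61060.
η = (ΔQ/Q̄) ÷ (ΔI/Ī) = (44/129) ÷ (15120/61060) = 1.377.

1.377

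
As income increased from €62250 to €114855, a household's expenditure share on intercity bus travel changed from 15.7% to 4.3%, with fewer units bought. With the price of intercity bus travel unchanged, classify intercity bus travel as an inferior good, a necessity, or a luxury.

Quantity demanded falls as income rises, so η < 0.

inferior good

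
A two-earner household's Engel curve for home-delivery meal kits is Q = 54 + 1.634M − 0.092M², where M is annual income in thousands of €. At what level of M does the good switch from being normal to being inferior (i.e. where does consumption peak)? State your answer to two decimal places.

8.88

dQ/dM = 1.634 − 0.184M.
The good is inferior where dQ/dM < 0. Setting dQ/dM = 0 gives M = 1.634 / 0.184 = 8.88.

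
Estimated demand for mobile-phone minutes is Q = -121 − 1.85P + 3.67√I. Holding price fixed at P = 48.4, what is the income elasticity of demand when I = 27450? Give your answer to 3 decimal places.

0.765

At P = 48.4, I = 27450: Q = 397.507.
Holding P constant, ∂Q/∂I = 3.67/(2√I) = 0.0110755.
η_I = (∂Q/∂I)·(I/Q) = 0.0110755 × (27450/397.507) = 0.765.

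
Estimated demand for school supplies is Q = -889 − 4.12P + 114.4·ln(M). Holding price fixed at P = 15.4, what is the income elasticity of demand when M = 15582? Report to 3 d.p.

0.753

At P = 15.4, M = 15582: Q = 151.955.
Holding P constant, ∂Q/∂M = 114.4/M = 0.0073418.
η_M = (∂Q/∂M)·(M/Q) = 0.0073418 × (15582/151.955) = 0.753.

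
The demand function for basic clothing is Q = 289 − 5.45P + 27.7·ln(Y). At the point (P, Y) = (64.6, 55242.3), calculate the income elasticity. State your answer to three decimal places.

At P = 64.6, Y = 55242.3: Q = 239.400.
Holding P constant, ∂Q/∂Y = 27.7/Y = 0.000501427.
η_Y = (∂Q/∂Y)·(Y/Q) = 0.000501427 × (55242.3/239.400) = 0.116.

0.116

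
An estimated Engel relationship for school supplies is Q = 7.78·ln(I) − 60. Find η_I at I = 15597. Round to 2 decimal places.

At I = 15597: Q = 15.115.
dQ/dI = 7.78/I = 0.000498814 at this income.
η = (dQ/dI)·(I/Q) = 0.000498814 × (15597/15.115) = 0.51.

0.51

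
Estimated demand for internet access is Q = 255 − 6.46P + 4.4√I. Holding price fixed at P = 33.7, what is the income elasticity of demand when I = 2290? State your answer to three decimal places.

0.425

At P = 33.7, I = 2290: Q = 247.855.
Holding P constant, ∂Q/∂I = 4.4/(2√I) = 0.0459732.
η_I = (∂Q/∂I)·(I/Q) = 0.0459732 × (2290/247.855) = 0.425.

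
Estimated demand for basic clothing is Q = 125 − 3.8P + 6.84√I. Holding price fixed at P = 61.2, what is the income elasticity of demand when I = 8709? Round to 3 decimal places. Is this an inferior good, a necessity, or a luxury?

0.601 (necessity)

At P = 61.2, I = 8709: Q = 530.763.
Holding P constant, ∂Q/∂I = 6.84/(2√I) = 0.0366473.
η_I = (∂Q/∂I)·(I/Q) = 0.0366473 × (8709/530.763) = 0.601.
Since 0 < η < 1, this is a necessity.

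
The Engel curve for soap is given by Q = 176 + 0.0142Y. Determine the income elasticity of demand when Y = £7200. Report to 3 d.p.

0.367

At Y = 7200: Q = 278.240.
dQ/dY = 0.0142.
η = (dQ/dY)·(Y/Q) = 0.0142 × (7200/278.240) = 0.367.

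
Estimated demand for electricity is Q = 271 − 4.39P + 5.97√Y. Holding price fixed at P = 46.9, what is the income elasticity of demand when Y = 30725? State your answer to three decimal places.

At P = 46.9, Y = 30725: Q = 1111.563.
Holding P constant, ∂Q/∂Y = 5.97/(2√Y) = 0.0170294.
η_Y = (∂Q/∂Y)·(Y/Q) = 0.0170294 × (30725/1111.563) = 0.471.

0.471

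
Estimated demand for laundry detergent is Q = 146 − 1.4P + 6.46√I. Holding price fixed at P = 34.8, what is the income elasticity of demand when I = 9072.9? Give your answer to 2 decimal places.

At P = 34.8, I = 9072.9: Q = 712.606.
Holding P constant, ∂Q/∂I = 6.46/(2√I) = 0.0339101.
η_I = (∂Q/∂I)·(I/Q) = 0.0339101 × (9072.9/712.606) = 0.43.

0.43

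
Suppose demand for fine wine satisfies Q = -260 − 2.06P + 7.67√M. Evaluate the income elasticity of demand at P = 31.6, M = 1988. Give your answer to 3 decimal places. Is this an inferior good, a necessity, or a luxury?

10.126 (luxury)

At P = 31.6, M = 1988: Q = 16.886.
Holding P constant, ∂Q/∂M = 7.67/(2√M) = 0.0860116.
η_M = (∂Q/∂M)·(M/Q) = 0.0860116 × (1988/16.886) = 10.126.
Since η > 1, this is a luxury.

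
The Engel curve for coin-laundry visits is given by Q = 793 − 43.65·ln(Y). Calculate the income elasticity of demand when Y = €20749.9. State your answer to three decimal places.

-0.122

At Y = 20749.9: Q = 359.106.
dQ/dY = -43.65/Y = -0.00210362 at this income.
η = (dQ/dY)·(Y/Q) = -0.00210362 × (20749.9/359.106) = -0.122.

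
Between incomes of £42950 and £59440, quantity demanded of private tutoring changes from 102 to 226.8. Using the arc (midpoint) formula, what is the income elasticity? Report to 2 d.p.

2.36

ΔQ = 226.8 − 102 = 124.8; midpoint Q̄ = (102 + 226.8)/2 = 164.4.
ΔI = 59440 − 42950 = 16490; midpoint Ī = (42950 + 59440)/2 = 51195.
η = (ΔQ/Q̄) ÷ (ΔI/Ī) = (124.8/164.4) ÷ (16490/51195) = 2.36.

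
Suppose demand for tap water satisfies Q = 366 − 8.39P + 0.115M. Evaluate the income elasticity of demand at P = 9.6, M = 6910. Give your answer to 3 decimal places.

At P = 9.6, M = 6910: Q = 1080.106.
Holding P constant, ∂Q/∂M = 0.115.
η_M = (∂Q/∂M)·(M/Q) = 0.115 × (6910/1080.106) = 0.736.

0.736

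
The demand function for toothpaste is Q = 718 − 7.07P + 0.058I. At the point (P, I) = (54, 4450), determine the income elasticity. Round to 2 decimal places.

0.43

At P = 54, I = 4450: Q = 594.320.
Holding P constant, ∂Q/∂I = 0.058.
η_I = (∂Q/∂I)·(I/Q) = 0.058 × (4450/594.320) = 0.43.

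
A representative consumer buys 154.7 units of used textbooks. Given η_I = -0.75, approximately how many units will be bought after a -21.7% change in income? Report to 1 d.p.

179.9

%ΔQ ≈ η × %ΔI = -0.75 × (-21.7%) = 16.275%.
New Q ≈ 154.7 × (1 + 0.16275) = 179.9.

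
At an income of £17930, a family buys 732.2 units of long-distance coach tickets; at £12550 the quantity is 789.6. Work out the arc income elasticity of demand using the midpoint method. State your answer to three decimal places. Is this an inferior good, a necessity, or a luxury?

ΔQ = 789.6 − 732.2 = 57.4; midpoint Q̄ = (732.2 + 789.6)/2 = 760.9.
ΔI = 12550 − 17930 = -5380; midpoint Ī = (17930 + 12550)/2 = 15240.
η = (ΔQ/Q̄) ÷ (ΔI/Ī) = (57.4/760.9) ÷ (-5380/15240) = -0.214.
η < 0 ⇒ inferior good.

-0.214 (inferior good)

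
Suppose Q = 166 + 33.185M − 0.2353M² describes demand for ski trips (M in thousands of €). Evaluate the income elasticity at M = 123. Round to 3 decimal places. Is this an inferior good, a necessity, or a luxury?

At M = 123: Q = 687.9013.
dQ/dM = 33.185 − 0.4706M = -24.69880.
η = (dQ/dM)·(M/Q) = -24.69880 × (123/687.9013) = -4.416.
η < 0 ⇒ inferior good.

-4.416 (inferior good)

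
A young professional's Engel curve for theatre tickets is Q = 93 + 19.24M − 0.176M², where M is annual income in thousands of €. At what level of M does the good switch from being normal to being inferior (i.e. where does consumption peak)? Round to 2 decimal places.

54.66

dQ/dM = 19.24 − 0.352M.
The good is inferior where dQ/dM < 0. Setting dQ/dM = 0 gives M = 19.24 / 0.352 = 54.66.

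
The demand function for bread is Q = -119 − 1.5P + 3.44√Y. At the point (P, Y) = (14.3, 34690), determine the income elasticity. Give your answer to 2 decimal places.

At P = 14.3, Y = 34690: Q = 500.259.
Holding P constant, ∂Q/∂Y = 3.44/(2√Y) = 0.00923477.
η_Y = (∂Q/∂Y)·(Y/Q) = 0.00923477 × (34690/500.259) = 0.64.

0.64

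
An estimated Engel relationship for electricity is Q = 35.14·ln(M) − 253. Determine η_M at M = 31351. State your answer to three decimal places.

At M = 31351: Q = 110.804.
dQ/dM = 35.14/M = 0.00112086 at this income.
η = (dQ/dM)·(M/Q) = 0.00112086 × (31351/110.804) = 0.317.

0.317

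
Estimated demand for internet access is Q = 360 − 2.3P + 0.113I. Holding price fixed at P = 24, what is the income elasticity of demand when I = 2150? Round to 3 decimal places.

At P = 24, I = 2150: Q = 547.750.
Holding P constant, ∂Q/∂I = 0.113.
η_I = (∂Q/∂I)·(I/Q) = 0.113 × (2150/547.750) = 0.444.

0.444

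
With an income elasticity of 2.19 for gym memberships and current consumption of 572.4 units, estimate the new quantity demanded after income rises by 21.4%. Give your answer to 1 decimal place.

%ΔQ ≈ η × %ΔI = 2.19 × 21.4% = 46.866%.
New Q ≈ 572.4 × (1 + 0.46866) = 840.7.

840.7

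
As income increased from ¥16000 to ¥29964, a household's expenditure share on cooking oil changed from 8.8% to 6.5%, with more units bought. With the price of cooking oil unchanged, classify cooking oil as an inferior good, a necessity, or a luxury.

necessity

Quantity rises but the budget share falls as income rises, so 0 < η < 1.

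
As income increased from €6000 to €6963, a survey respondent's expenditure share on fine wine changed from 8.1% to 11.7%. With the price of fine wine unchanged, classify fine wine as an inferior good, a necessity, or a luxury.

luxury

The budget share rises as income rises, so η > 1.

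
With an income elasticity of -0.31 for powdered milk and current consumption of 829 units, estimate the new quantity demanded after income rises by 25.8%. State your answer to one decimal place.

%ΔQ ≈ η × %ΔI = -0.31 × 25.8% = -7.998%.
New Q ≈ 829 × (1 − 0.07998) = 762.7.

762.7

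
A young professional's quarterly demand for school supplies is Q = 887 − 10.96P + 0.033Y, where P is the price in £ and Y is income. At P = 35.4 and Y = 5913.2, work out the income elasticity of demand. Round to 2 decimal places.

At P = 35.4, Y = 5913.2: Q = 694.152.
Holding P constant, ∂Q/∂Y = 0.033.
η_Y = (∂Q/∂Y)·(Y/Q) = 0.033 × (5913.2/694.152) = 0.28.

0.28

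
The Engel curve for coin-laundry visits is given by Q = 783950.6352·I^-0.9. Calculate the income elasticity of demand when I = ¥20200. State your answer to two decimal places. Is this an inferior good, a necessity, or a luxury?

-0.90 (inferior good)

For Q = A·I^β the income elasticity is constant and equal to β.
Here β = -0.9, so η = -0.90.
Since η < 0, the good is an inferior good.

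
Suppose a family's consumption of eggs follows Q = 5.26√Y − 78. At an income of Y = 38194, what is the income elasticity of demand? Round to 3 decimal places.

At Y = 38194: Q = 949.977.
dQ/dY = 5.26/(2√Y) = 0.0134573 at this income.
η = (dQ/dY)·(Y/Q) = 0.0134573 × (38194/949.977) = 0.541.

0.541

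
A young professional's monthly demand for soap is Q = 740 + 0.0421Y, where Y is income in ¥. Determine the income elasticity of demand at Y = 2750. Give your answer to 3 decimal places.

At Y = 2750: Q = 855.775.
dQ/dY = 0.0421.
η = (dQ/dY)·(Y/Q) = 0.0421 × (2750/855.775) = 0.135.

0.135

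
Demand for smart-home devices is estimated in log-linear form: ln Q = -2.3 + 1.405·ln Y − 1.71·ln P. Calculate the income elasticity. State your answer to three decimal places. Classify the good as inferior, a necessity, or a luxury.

In a log-linear demand, the coefficient on ln Y is the income elasticity.
So η = 1.405.
η > 1 ⇒ luxury.

1.405 (luxury)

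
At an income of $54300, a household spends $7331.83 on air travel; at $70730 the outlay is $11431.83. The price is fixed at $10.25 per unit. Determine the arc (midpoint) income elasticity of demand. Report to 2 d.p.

With a constant price, Q₁ = 7331.83/10.25 = 715.300 and Q₂ = 11431.83/10.25 = 1115.300 (equivalently, work directly with expenditure since P cancels).
Midpoint %ΔQ = (11431.83 − 7331.83)/9381.83 = 0.43701; midpoint %ΔI = (70730 − 54300)/62515 = 0.26282.
η = 0.43701 / 0.26282 = 1.66.

1.66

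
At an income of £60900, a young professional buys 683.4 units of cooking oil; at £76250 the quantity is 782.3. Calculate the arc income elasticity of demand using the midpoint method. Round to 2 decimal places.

ΔQ = 782.3 − 683.4 = 98.9; midpoint Q̄ = (683.4 + 782.3)/2 = 732.85.
ΔI = 76250 − 60900 = 15350; midpoint Ī = (60900 + 76250)/2 = 68575.
η = (ΔQ/Q̄) ÷ (ΔI/Ī) = (98.9/732.85) ÷ (15350/68575) = 0.60.

0.60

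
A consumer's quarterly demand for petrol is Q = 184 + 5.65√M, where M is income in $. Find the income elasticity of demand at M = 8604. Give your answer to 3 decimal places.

At M = 8604: Q = 708.081.
dQ/dM = 5.65/(2√M) = 0.0304557 at this income.
η = (dQ/dM)·(M/Q) = 0.0304557 × (8604/708.081) = 0.370.

0.370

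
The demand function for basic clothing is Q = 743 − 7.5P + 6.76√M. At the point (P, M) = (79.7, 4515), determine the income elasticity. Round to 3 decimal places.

At P = 79.7, M = 4515: Q = 599.480.
Holding P constant, ∂Q/∂M = 6.76/(2√M) = 0.0503023.
η_M = (∂Q/∂M)·(M/Q) = 0.0503023 × (4515/599.480) = 0.379.

0.379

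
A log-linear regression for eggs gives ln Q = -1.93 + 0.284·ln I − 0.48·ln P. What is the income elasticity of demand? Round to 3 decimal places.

0.284

In a log-linear demand, the coefficient on ln I is the income elasticity.
So η = 0.284.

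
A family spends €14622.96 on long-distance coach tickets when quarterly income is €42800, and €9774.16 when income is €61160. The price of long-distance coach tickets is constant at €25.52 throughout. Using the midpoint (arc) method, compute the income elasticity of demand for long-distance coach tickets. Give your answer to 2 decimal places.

With a constant price, Q₁ = 14622.96/25.52 = 573.000 and Q₂ = 9774.16/25.52 = 383.000 (equivalently, work directly with expenditure since P cancels).
Midpoint %ΔQ = (9774.16 − 14622.96)/12198.56 = -0.39749; midpoint %ΔI = (61160 − 42800)/51980 = 0.35321.
η = -0.39749 / 0.35321 = -1.13.

-1.13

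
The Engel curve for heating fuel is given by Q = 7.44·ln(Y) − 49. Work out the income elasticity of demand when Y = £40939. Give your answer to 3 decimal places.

At Y = 40939: Q = 30.012.
dQ/dY = 7.44/Y = 0.000181734 at this income.
η = (dQ/dY)·(Y/Q) = 0.000181734 × (40939/30.012) = 0.248.

0.248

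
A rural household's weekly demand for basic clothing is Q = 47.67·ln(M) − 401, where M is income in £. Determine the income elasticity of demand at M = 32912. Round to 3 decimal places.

0.503

At M = 32912: Q = 94.844.
dQ/dM = 47.67/M = 0.00144841 at this income.
η = (dQ/dM)·(M/Q) = 0.00144841 × (32912/94.844) = 0.503.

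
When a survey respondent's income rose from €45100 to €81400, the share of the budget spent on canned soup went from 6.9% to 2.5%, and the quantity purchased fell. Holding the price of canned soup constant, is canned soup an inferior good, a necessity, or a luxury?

Quantity demanded falls as income rises, so η < 0.

inferior good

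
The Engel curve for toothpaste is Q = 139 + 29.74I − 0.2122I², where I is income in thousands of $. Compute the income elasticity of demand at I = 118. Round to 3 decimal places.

-3.460

At I = 118: Q = 693.6472.
dQ/dI = 29.74 − 0.4244I = -20.33920.
η = (dQ/dI)·(I/Q) = -20.33920 × (118/693.6472) = -3.460.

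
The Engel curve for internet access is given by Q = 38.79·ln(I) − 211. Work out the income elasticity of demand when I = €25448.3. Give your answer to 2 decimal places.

0.21

At I = 25448.3: Q = 182.501.
dQ/dI = 38.79/I = 0.00152427 at this income.
η = (dQ/dI)·(I/Q) = 0.00152427 × (25448.3/182.501) = 0.21.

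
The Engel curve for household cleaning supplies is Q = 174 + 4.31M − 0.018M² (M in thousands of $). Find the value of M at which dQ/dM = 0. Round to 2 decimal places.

119.72

dQ/dM = 4.31 − 0.036M.
The good is inferior where dQ/dM < 0. Setting dQ/dM = 0 gives M = 4.31 / 0.036 = 119.72.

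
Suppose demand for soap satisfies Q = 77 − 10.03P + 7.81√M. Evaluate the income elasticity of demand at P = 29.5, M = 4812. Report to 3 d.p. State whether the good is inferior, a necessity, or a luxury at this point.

0.839 (necessity)

At P = 29.5, M = 4812: Q = 322.884.
Holding P constant, ∂Q/∂M = 7.81/(2√M) = 0.0562935.
η_M = (∂Q/∂M)·(M/Q) = 0.0562935 × (4812/322.884) = 0.839.
Since 0 < η < 1, this is a necessity.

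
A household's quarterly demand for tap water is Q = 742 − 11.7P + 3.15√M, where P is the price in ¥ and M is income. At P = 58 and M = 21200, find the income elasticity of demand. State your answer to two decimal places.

At P = 58, M = 21200: Q = 522.047.
Holding P constant, ∂Q/∂M = 3.15/(2√M) = 0.0108171.
η_M = (∂Q/∂M)·(M/Q) = 0.0108171 × (21200/522.047) = 0.44.

0.44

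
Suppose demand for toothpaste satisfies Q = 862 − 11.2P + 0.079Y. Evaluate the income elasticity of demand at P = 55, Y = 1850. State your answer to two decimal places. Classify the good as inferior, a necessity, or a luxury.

0.37 (necessity)

At P = 55, Y = 1850: Q = 392.150.
Holding P constant, ∂Q/∂Y = 0.079.
η_Y = (∂Q/∂Y)·(Y/Q) = 0.079 × (1850/392.150) = 0.37.
Since 0 < η < 1, this is a necessity.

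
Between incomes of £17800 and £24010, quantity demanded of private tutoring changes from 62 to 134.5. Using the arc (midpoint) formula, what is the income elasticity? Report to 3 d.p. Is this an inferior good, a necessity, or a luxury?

ΔQ = 134.5 − 62 = 72.5; midpoint Q̄ = (62 + 134.5)/2 = 98.25.
ΔI = 24010 − 17800 = 6210; midpoint Ī = (17800 + 24010)/2 = 20905.
η = (ΔQ/Q̄) ÷ (ΔI/Ī) = (72.5/98.25) ÷ (6210/20905) = 2.484.
η > 1 ⇒ luxury.

2.484 (luxury)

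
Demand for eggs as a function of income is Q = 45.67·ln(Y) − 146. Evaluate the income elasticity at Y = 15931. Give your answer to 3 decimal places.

At Y = 15931: Q = 295.904.
dQ/dY = 45.67/Y = 0.00286674 at this income.
η = (dQ/dY)·(Y/Q) = 0.00286674 × (15931/295.904) = 0.154.

0.154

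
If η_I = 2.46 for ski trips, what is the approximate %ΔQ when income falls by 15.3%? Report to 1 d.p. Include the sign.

-37.6%

%ΔQ ≈ η × %ΔI = 2.46 × (-15.3%) = -37.6%.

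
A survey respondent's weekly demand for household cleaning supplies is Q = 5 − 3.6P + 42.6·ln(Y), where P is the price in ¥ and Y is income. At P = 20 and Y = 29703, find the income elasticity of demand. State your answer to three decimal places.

0.115

At P = 20, Y = 29703: Q = 371.738.
Holding P constant, ∂Q/∂Y = 42.6/Y = 0.0014342.
η_Y = (∂Q/∂Y)·(Y/Q) = 0.0014342 × (29703/371.738) = 0.115.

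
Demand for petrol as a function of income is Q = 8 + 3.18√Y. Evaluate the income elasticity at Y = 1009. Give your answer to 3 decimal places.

At Y = 1009: Q = 109.012.
dQ/dY = 3.18/(2√Y) = 0.0500555 at this income.
η = (dQ/dY)·(Y/Q) = 0.0500555 × (1009/109.012) = 0.463.

0.463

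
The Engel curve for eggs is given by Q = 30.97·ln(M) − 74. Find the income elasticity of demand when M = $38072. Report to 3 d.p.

0.123

At M = 38072: Q = 252.648.
dQ/dM = 30.97/M = 0.000813459 at this income.
η = (dQ/dM)·(M/Q) = 0.000813459 × (38072/252.648) = 0.123.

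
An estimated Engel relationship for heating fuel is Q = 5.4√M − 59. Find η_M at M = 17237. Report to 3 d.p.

At M = 17237: Q = 649.965.
dQ/dM = 5.4/(2√M) = 0.0205652 at this income.
η = (dQ/dM)·(M/Q) = 0.0205652 × (17237/649.965) = 0.545.

0.545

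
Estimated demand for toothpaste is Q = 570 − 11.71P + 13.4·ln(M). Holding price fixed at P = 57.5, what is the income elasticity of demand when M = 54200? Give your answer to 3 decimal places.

At P = 57.5, M = 54200: Q = 42.741.
Holding P constant, ∂Q/∂M = 13.4/M = 0.000247232.
η_M = (∂Q/∂M)·(M/Q) = 0.000247232 × (54200/42.741) = 0.314.

0.314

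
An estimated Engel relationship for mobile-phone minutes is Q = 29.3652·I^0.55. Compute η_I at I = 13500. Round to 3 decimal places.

0.550

For Q = A·I^β the income elasticity is constant and equal to β.
Here β = 0.55, so η = 0.550.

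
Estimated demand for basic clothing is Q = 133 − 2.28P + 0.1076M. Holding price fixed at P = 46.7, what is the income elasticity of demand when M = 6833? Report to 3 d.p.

0.965

At P = 46.7, M = 6833: Q = 761.755.
Holding P constant, ∂Q/∂M = 0.1076.
η_M = (∂Q/∂M)·(M/Q) = 0.1076 × (6833/761.755) = 0.965.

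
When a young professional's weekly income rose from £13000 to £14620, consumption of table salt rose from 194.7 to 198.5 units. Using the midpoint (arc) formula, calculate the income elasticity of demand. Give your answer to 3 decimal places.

0.165

ΔQ = 198.5 − 194.7 = 3.8; midpoint Q̄ = (194.7 + 198.5)/2 = 196.6.
ΔI = 14620 − 13000 = 1620; midpoint Ī = (13000 + 14620)/2 = 13810.
η = (ΔQ/Q̄) ÷ (ΔI/Ī) = (3.8/196.6) ÷ (1620/13810) = 0.165.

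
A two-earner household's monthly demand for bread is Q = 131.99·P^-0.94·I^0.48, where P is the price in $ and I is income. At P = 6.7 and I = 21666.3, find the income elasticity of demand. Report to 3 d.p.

For a multiplicative demand Q = A·P^α·I^β, the income elasticity is β everywhere.
Here β = 0.48, so η = 0.480.

0.480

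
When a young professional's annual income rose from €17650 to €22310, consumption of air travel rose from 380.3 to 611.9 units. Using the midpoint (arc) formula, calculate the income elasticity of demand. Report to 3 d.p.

ΔQ = 611.9 − 380.3 = 231.6; midpoint Q̄ = (380.3 + 611.9)/2 = 496.1.
ΔI = 22310 − 17650 = 4660; midpoint Ī = (17650 + 22310)/2 = 19980.
η = (ΔQ/Q̄) ÷ (ΔI/Ī) = (231.6/496.1) ÷ (4660/19980) = 2.002.

2.002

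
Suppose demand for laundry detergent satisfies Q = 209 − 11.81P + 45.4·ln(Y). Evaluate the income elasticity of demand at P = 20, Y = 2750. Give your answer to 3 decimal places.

0.137

At P = 20, Y = 2750: Q = 332.339.
Holding P constant, ∂Q/∂Y = 45.4/Y = 0.0165091.
η_Y = (∂Q/∂Y)·(Y/Q) = 0.0165091 × (2750/332.339) = 0.137.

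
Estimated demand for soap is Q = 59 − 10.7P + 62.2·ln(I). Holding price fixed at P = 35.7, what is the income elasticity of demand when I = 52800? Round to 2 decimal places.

0.18

At P = 35.7, I = 52800: Q = 353.389.
Holding P constant, ∂Q/∂I = 62.2/I = 0.00117803.
η_I = (∂Q/∂I)·(I/Q) = 0.00117803 × (52800/353.389) = 0.18.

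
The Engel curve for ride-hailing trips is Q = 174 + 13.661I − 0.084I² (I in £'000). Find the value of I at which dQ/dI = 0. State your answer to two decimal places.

81.32

dQ/dI = 13.661 − 0.168I.
The good is inferior where dQ/dI < 0. Setting dQ/dI = 0 gives I = 13.661 / 0.168 = 81.32.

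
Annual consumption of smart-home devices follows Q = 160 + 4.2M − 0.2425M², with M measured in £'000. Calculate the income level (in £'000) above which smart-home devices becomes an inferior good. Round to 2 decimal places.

dQ/dM = 4.2 − 0.485M.
The good is inferior where dQ/dM < 0. Setting dQ/dM = 0 gives M = 4.2 / 0.485 = 8.66.

8.66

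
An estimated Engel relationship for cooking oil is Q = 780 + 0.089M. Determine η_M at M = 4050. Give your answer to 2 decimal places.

0.32

At M = 4050: Q = 1140.450.
dQ/dM = 0.089.
η = (dQ/dM)·(M/Q) = 0.089 × (4050/1140.450) = 0.32.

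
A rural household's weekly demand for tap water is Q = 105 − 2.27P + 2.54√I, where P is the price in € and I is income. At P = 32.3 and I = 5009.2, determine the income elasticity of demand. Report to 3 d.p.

0.425

At P = 32.3, I = 5009.2: Q = 211.449.
Holding P constant, ∂Q/∂I = 2.54/(2√I) = 0.017944.
η_I = (∂Q/∂I)·(I/Q) = 0.017944 × (5009.2/211.449) = 0.425.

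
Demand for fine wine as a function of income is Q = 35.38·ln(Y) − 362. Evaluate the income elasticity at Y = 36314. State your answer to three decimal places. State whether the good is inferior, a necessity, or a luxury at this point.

3.729 (luxury)

At Y = 36314: Q = 9.489.
dQ/dY = 35.38/Y = 0.00097428 at this income.
η = (dQ/dY)·(Y/Q) = 0.00097428 × (36314/9.489) = 3.729.
Since η > 1, the good is a luxury.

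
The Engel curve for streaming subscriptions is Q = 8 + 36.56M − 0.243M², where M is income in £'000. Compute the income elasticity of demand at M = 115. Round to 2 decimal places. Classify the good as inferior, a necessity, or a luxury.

At M = 115: Q = 998.7250.
dQ/dM = 36.56 − 0.486M = -19.33000.
η = (dQ/dM)·(M/Q) = -19.33000 × (115/998.7250) = -2.23.
η < 0 ⇒ inferior good.

-2.23 (inferior good)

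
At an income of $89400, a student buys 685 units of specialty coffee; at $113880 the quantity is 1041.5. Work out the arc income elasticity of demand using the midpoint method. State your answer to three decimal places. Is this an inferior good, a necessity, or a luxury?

1.715 (luxury)

ΔQ = 1041.5 − 685 = 356.5; midpoint Q̄ = (685 + 1041.5)/2 = 863.25.
ΔI = 113880 − 89400 = 24480; midpoint Ī = (89400 + 113880)/2 = 101640.
η = (ΔQ/Q̄) ÷ (ΔI/Ī) = (356.5/863.25) ÷ (24480/101640) = 1.715.
η > 1 ⇒ luxury.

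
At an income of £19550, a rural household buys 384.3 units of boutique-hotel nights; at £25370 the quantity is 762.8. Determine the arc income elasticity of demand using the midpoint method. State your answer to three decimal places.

2.547

ΔQ = 762.8 − 384.3 = 378.5; midpoint Q̄ = (384.3 + 762.8)/2 = 573.55.
ΔI = 25370 − 19550 = 5820; midpoint Ī = (19550 + 25370)/2 = 22460.
η = (ΔQ/Q̄) ÷ (ΔI/Ī) = (378.5/573.55) ÷ (5820/22460) = 2.547.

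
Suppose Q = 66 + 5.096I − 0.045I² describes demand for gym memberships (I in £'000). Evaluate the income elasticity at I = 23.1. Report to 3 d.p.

0.436

At I = 23.1: Q = 159.7052.
dQ/dI = 5.096 − 0.09I = 3.01700.
η = (dQ/dI)·(I/Q) = 3.01700 × (23.1/159.7052) = 0.436.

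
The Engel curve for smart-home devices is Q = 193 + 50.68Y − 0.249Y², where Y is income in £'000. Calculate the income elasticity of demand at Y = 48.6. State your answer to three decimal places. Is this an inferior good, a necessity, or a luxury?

At Y = 48.6: Q = 2067.9200.
dQ/dY = 50.68 − 0.498Y = 26.47720.
η = (dQ/dY)·(Y/Q) = 26.47720 × (48.6/2067.9200) = 0.622.
0 < η < 1 ⇒ necessity.

0.622 (necessity)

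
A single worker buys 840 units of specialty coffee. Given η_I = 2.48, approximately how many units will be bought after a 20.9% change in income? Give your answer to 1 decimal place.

%ΔQ ≈ η × %ΔI = 2.48 × 20.9% = 51.832%.
New Q ≈ 840 × (1 + 0.51832) = 1275.4.

1275.4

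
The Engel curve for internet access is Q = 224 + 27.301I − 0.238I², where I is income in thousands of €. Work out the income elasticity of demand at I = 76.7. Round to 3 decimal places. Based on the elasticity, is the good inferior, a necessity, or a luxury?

At I = 76.7: Q = 917.8589.
dQ/dI = 27.301 − 0.476I = -9.20820.
η = (dQ/dI)·(I/Q) = -9.20820 × (76.7/917.8589) = -0.769.
η < 0 ⇒ inferior good.

-0.769 (inferior good)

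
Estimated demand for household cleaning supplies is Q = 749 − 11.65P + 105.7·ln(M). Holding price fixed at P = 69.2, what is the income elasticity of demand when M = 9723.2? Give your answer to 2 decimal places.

At P = 69.2, M = 9723.2: Q = 913.386.
Holding P constant, ∂Q/∂M = 105.7/M = 0.0108709.
η_M = (∂Q/∂M)·(M/Q) = 0.0108709 × (9723.2/913.386) = 0.12.

0.12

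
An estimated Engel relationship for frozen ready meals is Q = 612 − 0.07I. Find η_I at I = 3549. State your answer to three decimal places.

At I = 3549: Q = 363.570.
dQ/dI = −0.07.
η = (dQ/dI)·(I/Q) = -0.07 × (3549/363.570) = -0.683.

-0.683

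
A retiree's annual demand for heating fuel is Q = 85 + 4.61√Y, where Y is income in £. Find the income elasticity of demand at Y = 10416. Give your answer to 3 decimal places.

At Y = 10416: Q = 555.491.
dQ/dY = 4.61/(2√Y) = 0.022585 at this income.
η = (dQ/dY)·(Y/Q) = 0.022585 × (10416/555.491) = 0.423.

0.423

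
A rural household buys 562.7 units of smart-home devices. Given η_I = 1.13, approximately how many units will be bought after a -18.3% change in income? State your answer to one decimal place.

446.3

%ΔQ ≈ η × %ΔI = 1.13 × (-18.3%) = -20.679%.
New Q ≈ 562.7 × (1 − 0.20679) = 446.3.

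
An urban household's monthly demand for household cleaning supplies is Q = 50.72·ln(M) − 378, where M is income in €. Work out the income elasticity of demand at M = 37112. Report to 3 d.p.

At M = 37112: Q = 155.660.
dQ/dM = 50.72/M = 0.00136667 at this income.
η = (dQ/dM)·(M/Q) = 0.00136667 × (37112/155.660) = 0.326.

0.326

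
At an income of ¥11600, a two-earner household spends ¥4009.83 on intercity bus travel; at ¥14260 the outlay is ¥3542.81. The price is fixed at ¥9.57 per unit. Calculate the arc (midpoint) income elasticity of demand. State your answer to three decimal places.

With a constant price, Q₁ = 4009.83/9.57 = 419.000 and Q₂ = 3542.81/9.57 = 370.200 (equivalently, work directly with expenditure since P cancels).
Midpoint %ΔQ = (3542.81 − 4009.83)/3776.32 = -0.12367; midpoint %ΔI = (14260 − 11600)/12930 = 0.20572.
η = -0.12367 / 0.20572 = -0.601.

-0.601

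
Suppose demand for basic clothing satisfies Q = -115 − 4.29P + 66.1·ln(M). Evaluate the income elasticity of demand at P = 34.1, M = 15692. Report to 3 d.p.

0.175

At P = 34.1, M = 15692: Q = 377.297.
Holding P constant, ∂Q/∂M = 66.1/M = 0.00421234.
η_M = (∂Q/∂M)·(M/Q) = 0.00421234 × (15692/377.297) = 0.175.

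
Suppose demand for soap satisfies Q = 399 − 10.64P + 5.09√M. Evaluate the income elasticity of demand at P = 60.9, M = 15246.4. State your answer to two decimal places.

At P = 60.9, M = 15246.4: Q = 379.518.
Holding P constant, ∂Q/∂M = 5.09/(2√M) = 0.0206112.
η_M = (∂Q/∂M)·(M/Q) = 0.0206112 × (15246.4/379.518) = 0.83.

0.83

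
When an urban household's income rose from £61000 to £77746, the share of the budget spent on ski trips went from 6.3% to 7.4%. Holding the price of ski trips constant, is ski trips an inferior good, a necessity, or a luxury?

luxury

The budget share rises as income rises, so η > 1.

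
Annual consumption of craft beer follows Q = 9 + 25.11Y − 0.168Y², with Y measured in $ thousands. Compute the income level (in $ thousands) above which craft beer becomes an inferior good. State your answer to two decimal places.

74.73

dQ/dY = 25.11 − 0.336Y.
The good is inferior where dQ/dY < 0. Setting dQ/dY = 0 gives Y = 25.11 / 0.336 = 74.73.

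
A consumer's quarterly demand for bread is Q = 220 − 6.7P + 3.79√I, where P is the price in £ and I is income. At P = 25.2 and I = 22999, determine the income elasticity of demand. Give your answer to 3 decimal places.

At P = 25.2, I = 22999: Q = 625.929.
Holding P constant, ∂Q/∂I = 3.79/(2√I) = 0.0124955.
η_I = (∂Q/∂I)·(I/Q) = 0.0124955 × (22999/625.929) = 0.459.

0.459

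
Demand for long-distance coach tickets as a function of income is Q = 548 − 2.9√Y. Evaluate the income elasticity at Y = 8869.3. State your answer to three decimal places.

-0.497

At Y = 8869.3: Q = 274.887.
dQ/dY = -2.9/(2√Y) = -0.0153965 at this income.
η = (dQ/dY)·(Y/Q) = -0.0153965 × (8869.3/274.887) = -0.497.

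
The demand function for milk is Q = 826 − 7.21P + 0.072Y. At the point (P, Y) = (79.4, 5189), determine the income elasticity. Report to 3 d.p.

At P = 79.4, Y = 5189: Q = 627.134.
Holding P constant, ∂Q/∂Y = 0.072.
η_Y = (∂Q/∂Y)·(Y/Q) = 0.072 × (5189/627.134) = 0.596.

0.596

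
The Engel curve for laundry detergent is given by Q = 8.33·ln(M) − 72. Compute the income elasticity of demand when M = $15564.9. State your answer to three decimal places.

At M = 15564.9: Q = 8.408.
dQ/dM = 8.33/M = 0.000535179 at this income.
η = (dQ/dM)·(M/Q) = 0.000535179 × (15564.9/8.408) = 0.991.

0.991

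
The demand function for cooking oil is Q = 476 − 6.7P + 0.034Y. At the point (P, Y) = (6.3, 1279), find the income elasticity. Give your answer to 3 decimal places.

0.091

At P = 6.3, Y = 1279: Q = 477.276.
Holding P constant, ∂Q/∂Y = 0.034.
η_Y = (∂Q/∂Y)·(Y/Q) = 0.034 × (1279/477.276) = 0.091.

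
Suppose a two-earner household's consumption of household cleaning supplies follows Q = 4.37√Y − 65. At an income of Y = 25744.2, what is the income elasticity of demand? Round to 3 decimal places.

At Y = 25744.2: Q = 636.166.
dQ/dY = 4.37/(2√Y) = 0.013618 at this income.
η = (dQ/dY)·(Y/Q) = 0.013618 × (25744.2/636.166) = 0.551.

0.551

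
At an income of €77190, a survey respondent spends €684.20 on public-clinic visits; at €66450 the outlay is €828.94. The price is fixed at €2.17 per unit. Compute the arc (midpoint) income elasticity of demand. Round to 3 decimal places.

-1.279

With a constant price, Q₁ = 684.20/2.17 = 315.300 and Q₂ = 828.94/2.17 = 382.000 (equivalently, work directly with expenditure since P cancels).
Midpoint %ΔQ = (828.94 − 684.20)/756.57 = 0.19131; midpoint %ΔI = (66450 − 77190)/71820 = -0.14954.
η = 0.19131 / -0.14954 = -1.279.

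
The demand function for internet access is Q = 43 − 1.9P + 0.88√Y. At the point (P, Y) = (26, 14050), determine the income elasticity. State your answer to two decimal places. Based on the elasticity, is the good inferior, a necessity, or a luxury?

At P = 26, Y = 14050: Q = 97.909.
Holding P constant, ∂Q/∂Y = 0.88/(2√Y) = 0.00371206.
η_Y = (∂Q/∂Y)·(Y/Q) = 0.00371206 × (14050/97.909) = 0.53.
Since 0 < η < 1, this is a necessity.

0.53 (necessity)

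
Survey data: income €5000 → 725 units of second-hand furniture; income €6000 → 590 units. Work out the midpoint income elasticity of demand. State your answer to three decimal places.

ΔQ = 590 − 725 = -135; midpoint Q̄ = (725 + 590)/2 = 657.5.
ΔI = 6000 − 5000 = 1000; midpoint Ī = (5000 + 6000)/2 = 5500.
η = (ΔQ/Q̄) ÷ (ΔI/Ī) = (-135/657.5) ÷ (1000/5500) = -1.129.

-1.129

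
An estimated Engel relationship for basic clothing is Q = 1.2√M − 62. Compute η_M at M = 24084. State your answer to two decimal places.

At M = 24084: Q = 124.228.
dQ/dM = 1.2/(2√M) = 0.00386622 at this income.
η = (dQ/dM)·(M/Q) = 0.00386622 × (24084/124.228) = 0.75.

0.75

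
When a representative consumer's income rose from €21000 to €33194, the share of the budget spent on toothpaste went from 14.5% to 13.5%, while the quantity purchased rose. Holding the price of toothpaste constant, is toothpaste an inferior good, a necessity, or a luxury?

Quantity rises but the budget share falls as income rises, so 0 < η < 1.

necessity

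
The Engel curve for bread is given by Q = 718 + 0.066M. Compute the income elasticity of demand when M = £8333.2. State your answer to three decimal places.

At M = 8333.2: Q = 1267.991.
dQ/dM = 0.066.
η = (dQ/dM)·(M/Q) = 0.066 × (8333.2/1267.991) = 0.434.

0.434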